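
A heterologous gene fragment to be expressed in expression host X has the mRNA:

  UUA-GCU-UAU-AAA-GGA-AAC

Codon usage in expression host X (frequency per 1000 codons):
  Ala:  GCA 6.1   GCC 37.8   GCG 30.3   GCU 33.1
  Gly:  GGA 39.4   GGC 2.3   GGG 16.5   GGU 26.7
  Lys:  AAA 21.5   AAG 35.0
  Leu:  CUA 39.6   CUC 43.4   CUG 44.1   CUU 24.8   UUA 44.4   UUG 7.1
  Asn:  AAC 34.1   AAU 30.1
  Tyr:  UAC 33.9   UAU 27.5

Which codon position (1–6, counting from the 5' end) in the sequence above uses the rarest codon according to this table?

4

Codon 1 UUA (Leu): 44.4 per 1000.
Codon 2 GCU (Ala): 33.1 per 1000.
Codon 3 UAU (Tyr): 27.5 per 1000.
Codon 4 AAA (Lys): 21.5 per 1000.
Codon 5 GGA (Gly): 39.4 per 1000.
Codon 6 AAC (Asn): 34.1 per 1000.
Lowest frequency is 21.5 at codon 4.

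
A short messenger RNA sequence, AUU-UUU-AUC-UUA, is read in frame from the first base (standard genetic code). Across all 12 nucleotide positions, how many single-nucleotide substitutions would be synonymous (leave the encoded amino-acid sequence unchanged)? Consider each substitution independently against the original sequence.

7

Codon 1 (AUU, Ile): 2 synonymous substitutions.
Codon 2 (UUU, Phe): 1 synonymous substitution.
Codon 3 (AUC, Ile): 2 synonymous substitutions.
Codon 4 (UUA, Leu): 2 synonymous substitutions.
Total: 2 + 1 + 2 + 2 = 7.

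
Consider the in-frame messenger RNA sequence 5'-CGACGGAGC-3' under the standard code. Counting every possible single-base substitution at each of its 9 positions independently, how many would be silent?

Codon 1 (CGA, Arg): 4 synonymous substitutions.
Codon 2 (CGG, Arg): 4 synonymous substitutions.
Codon 3 (AGC, Ser): 1 synonymous substitution.
Total: 4 + 4 + 1 = 9.

9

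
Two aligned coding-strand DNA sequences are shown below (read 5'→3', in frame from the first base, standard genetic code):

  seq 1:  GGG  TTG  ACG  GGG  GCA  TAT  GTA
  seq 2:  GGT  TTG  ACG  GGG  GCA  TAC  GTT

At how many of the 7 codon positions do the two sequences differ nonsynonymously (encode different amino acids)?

Codon 1: GGG Gly / GGT Gly — synonymous.
Codon 2: TTG Leu / TTG Leu — identical.
Codon 3: ACG Thr / ACG Thr — identical.
Codon 4: GGG Gly / GGG Gly — identical.
Codon 5: GCA Ala / GCA Ala — identical.
Codon 6: TAT Tyr / TAC Tyr — synonymous.
Codon 7: GTA Val / GTT Val — synonymous.
Nonsynonymous differences: 0.

0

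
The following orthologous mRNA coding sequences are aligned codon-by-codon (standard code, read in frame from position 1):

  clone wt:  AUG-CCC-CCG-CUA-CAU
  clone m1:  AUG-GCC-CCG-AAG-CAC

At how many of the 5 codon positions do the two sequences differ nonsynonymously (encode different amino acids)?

Codon 1: AUG Met / AUG Met — identical.
Codon 2: CCC Pro / GCC Ala — nonsynonymous.
Codon 3: CCG Pro / CCG Pro — identical.
Codon 4: CUA Leu / AAG Lys — nonsynonymous.
Codon 5: CAU His / CAC His — synonymous.
Nonsynonymous differences: 2.

2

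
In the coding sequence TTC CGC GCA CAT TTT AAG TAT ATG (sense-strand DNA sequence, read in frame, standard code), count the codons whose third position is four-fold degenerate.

Codon 1 TTC (Phe): third position 2-fold.
Codon 2 CGC (Arg): third position 4-fold.
Codon 3 GCA (Ala): third position 4-fold.
Codon 4 CAT (His): third position 2-fold.
Codon 5 TTT (Phe): third position 2-fold.
Codon 6 AAG (Lys): third position 2-fold.
Codon 7 TAT (Tyr): third position 2-fold.
Codon 8 ATG (Met): third position 1-fold.
Four-fold degenerate third positions: 2.

2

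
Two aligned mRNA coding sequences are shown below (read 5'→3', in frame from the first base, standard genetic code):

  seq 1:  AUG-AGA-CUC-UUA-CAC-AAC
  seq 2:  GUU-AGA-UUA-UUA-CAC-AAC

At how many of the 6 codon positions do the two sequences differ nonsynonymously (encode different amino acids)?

1

Codon 1: AUG Met / GUU Val — nonsynonymous.
Codon 2: AGA Arg / AGA Arg — identical.
Codon 3: CUC Leu / UUA Leu — synonymous.
Codon 4: UUA Leu / UUA Leu — identical.
Codon 5: CAC His / CAC His — identical.
Codon 6: AAC Asn / AAC Asn — identical.
Nonsynonymous differences: 1.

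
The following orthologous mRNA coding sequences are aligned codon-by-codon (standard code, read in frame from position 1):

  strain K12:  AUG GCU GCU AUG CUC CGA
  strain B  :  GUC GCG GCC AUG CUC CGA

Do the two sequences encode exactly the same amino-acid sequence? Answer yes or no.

no

Codon 1: AUG Met / GUC Val — nonsynonymous.
Codon 2: GCU Ala / GCG Ala — synonymous.
Codon 3: GCU Ala / GCC Ala — synonymous.
Codon 4: AUG Met / AUG Met — identical.
Codon 5: CUC Leu / CUC Leu — identical.
Codon 6: CGA Arg / CGA Arg — identical.
Nonsynonymous differences: 1 → different protein.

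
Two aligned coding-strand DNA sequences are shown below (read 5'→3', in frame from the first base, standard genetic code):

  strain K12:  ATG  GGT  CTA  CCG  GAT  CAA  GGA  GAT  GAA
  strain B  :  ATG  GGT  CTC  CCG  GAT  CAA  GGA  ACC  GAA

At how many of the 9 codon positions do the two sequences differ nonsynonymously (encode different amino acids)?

Codon 1: ATG Met / ATG Met — identical.
Codon 2: GGT Gly / GGT Gly — identical.
Codon 3: CTA Leu / CTC Leu — synonymous.
Codon 4: CCG Pro / CCG Pro — identical.
Codon 5: GAT Asp / GAT Asp — identical.
Codon 6: CAA Gln / CAA Gln — identical.
Codon 7: GGA Gly / GGA Gly — identical.
Codon 8: GAT Asp / ACC Thr — nonsynonymous.
Codon 9: GAA Glu / GAA Glu — identical.
Nonsynonymous differences: 1.

1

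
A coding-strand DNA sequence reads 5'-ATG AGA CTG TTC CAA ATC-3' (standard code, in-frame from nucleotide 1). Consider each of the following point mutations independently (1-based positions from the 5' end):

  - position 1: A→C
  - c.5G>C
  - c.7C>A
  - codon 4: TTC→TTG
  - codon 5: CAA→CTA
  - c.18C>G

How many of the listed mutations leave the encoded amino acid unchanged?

0

Codon 1: ATG (Met) → CTG (Leu) — missense.
Codon 2: AGA (Arg) → ACA (Thr) — missense.
Codon 3: CTG (Leu) → ATG (Met) — missense.
Codon 4: TTC (Phe) → TTG (Leu) — missense.
Codon 5: CAA (Gln) → CTA (Leu) — missense.
Codon 6: ATC (Ile) → ATG (Met) — missense.
Synonymous: 0 of 6.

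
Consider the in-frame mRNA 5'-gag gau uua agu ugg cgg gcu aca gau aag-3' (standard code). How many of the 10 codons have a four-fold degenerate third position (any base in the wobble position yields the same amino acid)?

3

Codon 1 GAG (Glu): third position 2-fold.
Codon 2 GAU (Asp): third position 2-fold.
Codon 3 UUA (Leu): third position 2-fold.
Codon 4 AGU (Ser): third position 2-fold.
Codon 5 UGG (Trp): third position 1-fold.
Codon 6 CGG (Arg): third position 4-fold.
Codon 7 GCU (Ala): third position 4-fold.
Codon 8 ACA (Thr): third position 4-fold.
Codon 9 GAU (Asp): third position 2-fold.
Codon 10 AAG (Lys): third position 2-fold.
Four-fold degenerate third positions: 3.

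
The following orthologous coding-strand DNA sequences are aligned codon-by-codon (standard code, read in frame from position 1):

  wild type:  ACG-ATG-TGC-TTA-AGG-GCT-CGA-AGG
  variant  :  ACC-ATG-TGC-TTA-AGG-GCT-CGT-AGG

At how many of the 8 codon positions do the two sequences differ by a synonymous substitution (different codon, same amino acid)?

Codon 1: ACG Thr / ACC Thr — synonymous.
Codon 2: ATG Met / ATG Met — identical.
Codon 3: TGC Cys / TGC Cys — identical.
Codon 4: TTA Leu / TTA Leu — identical.
Codon 5: AGG Arg / AGG Arg — identical.
Codon 6: GCT Ala / GCT Ala — identical.
Codon 7: CGA Arg / CGT Arg — synonymous.
Codon 8: AGG Arg / AGG Arg — identical.
Synonymous differences: 2.

2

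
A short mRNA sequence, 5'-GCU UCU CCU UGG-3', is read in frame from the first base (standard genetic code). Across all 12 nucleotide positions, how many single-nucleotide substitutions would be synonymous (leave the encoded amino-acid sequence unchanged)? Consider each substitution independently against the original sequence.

Codon 1 (GCU, Ala): 3 synonymous substitutions.
Codon 2 (UCU, Ser): 3 synonymous substitutions.
Codon 3 (CCU, Pro): 3 synonymous substitutions.
Codon 4 (UGG, Trp): 0 synonymous substitutions.
Total: 3 + 3 + 3 + 0 = 9.

9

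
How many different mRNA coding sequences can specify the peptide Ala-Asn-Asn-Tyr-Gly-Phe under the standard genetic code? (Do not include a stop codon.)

256

Ala: 4 codons.
Asn: 2 codons.
Asn: 2 codons.
Tyr: 2 codons.
Gly: 4 codons.
Phe: 2 codons.
4 × 2 × 2 × 2 × 4 × 2 = 256.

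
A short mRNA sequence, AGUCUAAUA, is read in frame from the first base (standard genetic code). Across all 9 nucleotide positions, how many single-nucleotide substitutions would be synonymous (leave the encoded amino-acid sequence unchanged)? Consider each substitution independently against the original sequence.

7

Codon 1 (AGU, Ser): 1 synonymous substitution.
Codon 2 (CUA, Leu): 4 synonymous substitutions.
Codon 3 (AUA, Ile): 2 synonymous substitutions.
Total: 1 + 4 + 2 = 7.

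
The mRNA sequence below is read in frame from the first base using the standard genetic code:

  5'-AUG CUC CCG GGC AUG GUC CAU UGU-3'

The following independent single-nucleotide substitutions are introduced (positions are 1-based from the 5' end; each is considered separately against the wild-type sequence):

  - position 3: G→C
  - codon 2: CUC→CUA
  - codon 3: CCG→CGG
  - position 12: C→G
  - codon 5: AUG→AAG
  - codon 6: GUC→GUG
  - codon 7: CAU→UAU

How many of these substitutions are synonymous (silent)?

3

Codon 1: AUG (Met) → AUC (Ile) — missense.
Codon 2: CUC (Leu) → CUA (Leu) — synonymous.
Codon 3: CCG (Pro) → CGG (Arg) — missense.
Codon 4: GGC (Gly) → GGG (Gly) — synonymous.
Codon 5: AUG (Met) → AAG (Lys) — missense.
Codon 6: GUC (Val) → GUG (Val) — synonymous.
Codon 7: CAU (His) → UAU (Tyr) — missense.
Synonymous: 3 of 7.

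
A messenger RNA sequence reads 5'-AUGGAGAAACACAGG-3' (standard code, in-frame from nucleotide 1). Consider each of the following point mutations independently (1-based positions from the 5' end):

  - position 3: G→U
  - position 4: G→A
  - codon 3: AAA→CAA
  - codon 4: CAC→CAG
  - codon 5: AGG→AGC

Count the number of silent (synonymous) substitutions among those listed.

0

Codon 1: AUG (Met) → AUU (Ile) — missense.
Codon 2: GAG (Glu) → AAG (Lys) — missense.
Codon 3: AAA (Lys) → CAA (Gln) — missense.
Codon 4: CAC (His) → CAG (Gln) — missense.
Codon 5: AGG (Arg) → AGC (Ser) — missense.
Synonymous: 0 of 5.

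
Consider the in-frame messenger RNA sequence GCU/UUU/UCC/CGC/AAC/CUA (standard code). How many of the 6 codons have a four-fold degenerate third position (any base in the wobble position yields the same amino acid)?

4

Codon 1 GCU (Ala): third position 4-fold.
Codon 2 UUU (Phe): third position 2-fold.
Codon 3 UCC (Ser): third position 4-fold.
Codon 4 CGC (Arg): third position 4-fold.
Codon 5 AAC (Asn): third position 2-fold.
Codon 6 CUA (Leu): third position 4-fold.
Four-fold degenerate third positions: 4.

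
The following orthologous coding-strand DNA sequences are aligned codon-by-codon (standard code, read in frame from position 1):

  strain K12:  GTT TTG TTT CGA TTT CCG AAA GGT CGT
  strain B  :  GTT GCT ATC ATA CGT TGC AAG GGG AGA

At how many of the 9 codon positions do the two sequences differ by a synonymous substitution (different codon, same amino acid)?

3

Codon 1: GTT Val / GTT Val — identical.
Codon 2: TTG Leu / GCT Ala — nonsynonymous.
Codon 3: TTT Phe / ATC Ile — nonsynonymous.
Codon 4: CGA Arg / ATA Ile — nonsynonymous.
Codon 5: TTT Phe / CGT Arg — nonsynonymous.
Codon 6: CCG Pro / TGC Cys — nonsynonymous.
Codon 7: AAA Lys / AAG Lys — synonymous.
Codon 8: GGT Gly / GGG Gly — synonymous.
Codon 9: CGT Arg / AGA Arg — synonymous.
Synonymous differences: 3.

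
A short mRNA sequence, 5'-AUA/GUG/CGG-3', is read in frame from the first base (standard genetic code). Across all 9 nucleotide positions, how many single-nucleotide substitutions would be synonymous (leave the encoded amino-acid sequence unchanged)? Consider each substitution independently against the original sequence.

9

Codon 1 (AUA, Ile): 2 synonymous substitutions.
Codon 2 (GUG, Val): 3 synonymous substitutions.
Codon 3 (CGG, Arg): 4 synonymous substitutions.
Total: 2 + 3 + 4 = 9.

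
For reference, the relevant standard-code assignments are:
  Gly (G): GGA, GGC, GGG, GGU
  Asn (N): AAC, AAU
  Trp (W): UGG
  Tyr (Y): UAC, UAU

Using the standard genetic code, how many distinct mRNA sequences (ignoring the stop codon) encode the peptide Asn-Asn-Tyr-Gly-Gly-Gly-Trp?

512

Asn: 2 codons.
Asn: 2 codons.
Tyr: 2 codons.
Gly: 4 codons.
Gly: 4 codons.
Gly: 4 codons.
Trp: 1 codon.
2 × 2 × 2 × 4 × 4 × 4 × 1 = 512.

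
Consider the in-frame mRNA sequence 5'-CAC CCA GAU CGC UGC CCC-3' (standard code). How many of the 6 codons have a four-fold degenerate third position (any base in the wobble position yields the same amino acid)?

Codon 1 CAC (His): third position 2-fold.
Codon 2 CCA (Pro): third position 4-fold.
Codon 3 GAU (Asp): third position 2-fold.
Codon 4 CGC (Arg): third position 4-fold.
Codon 5 UGC (Cys): third position 2-fold.
Codon 6 CCC (Pro): third position 4-fold.
Four-fold degenerate third positions: 3.

3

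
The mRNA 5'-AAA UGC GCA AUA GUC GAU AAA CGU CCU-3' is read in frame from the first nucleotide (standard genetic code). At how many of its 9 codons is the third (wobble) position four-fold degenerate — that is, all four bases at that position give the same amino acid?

Codon 1 AAA (Lys): third position 2-fold.
Codon 2 UGC (Cys): third position 2-fold.
Codon 3 GCA (Ala): third position 4-fold.
Codon 4 AUA (Ile): third position 3-fold.
Codon 5 GUC (Val): third position 4-fold.
Codon 6 GAU (Asp): third position 2-fold.
Codon 7 AAA (Lys): third position 2-fold.
Codon 8 CGU (Arg): third position 4-fold.
Codon 9 CCU (Pro): third position 4-fold.
Four-fold degenerate third positions: 4.

4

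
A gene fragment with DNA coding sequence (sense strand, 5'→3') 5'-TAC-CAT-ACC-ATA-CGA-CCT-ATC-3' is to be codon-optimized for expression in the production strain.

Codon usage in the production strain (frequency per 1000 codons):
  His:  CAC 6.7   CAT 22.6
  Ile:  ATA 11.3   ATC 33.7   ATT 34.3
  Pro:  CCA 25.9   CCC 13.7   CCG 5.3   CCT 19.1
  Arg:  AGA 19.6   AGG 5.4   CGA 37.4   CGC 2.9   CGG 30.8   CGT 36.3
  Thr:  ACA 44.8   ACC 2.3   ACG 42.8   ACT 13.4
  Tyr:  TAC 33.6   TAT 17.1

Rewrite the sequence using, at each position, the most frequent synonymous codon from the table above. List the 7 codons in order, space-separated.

TAC CAT ACA ATT CGA CCA ATT

Codon 1 (Tyr): best is TAC at 33.6.
Codon 2 (His): best is CAT at 22.6.
Codon 3 (Thr): best is ACA at 44.8.
Codon 4 (Ile): best is ATT at 34.3.
Codon 5 (Arg): best is CGA at 37.4.
Codon 6 (Pro): best is CCA at 25.9.
Codon 7 (Ile): best is ATT at 34.3.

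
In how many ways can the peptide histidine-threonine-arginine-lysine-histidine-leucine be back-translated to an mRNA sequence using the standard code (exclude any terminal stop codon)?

His: 2 codons.
Thr: 4 codons.
Arg: 6 codons.
Lys: 2 codons.
His: 2 codons.
Leu: 6 codons.
2 × 4 × 6 × 2 × 2 × 6 = 1152.

1152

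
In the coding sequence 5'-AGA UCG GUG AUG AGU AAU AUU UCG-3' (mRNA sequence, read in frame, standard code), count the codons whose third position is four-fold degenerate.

Codon 1 AGA (Arg): third position 2-fold.
Codon 2 UCG (Ser): third position 4-fold.
Codon 3 GUG (Val): third position 4-fold.
Codon 4 AUG (Met): third position 1-fold.
Codon 5 AGU (Ser): third position 2-fold.
Codon 6 AAU (Asn): third position 2-fold.
Codon 7 AUU (Ile): third position 3-fold.
Codon 8 UCG (Ser): third position 4-fold.
Four-fold degenerate third positions: 3.

3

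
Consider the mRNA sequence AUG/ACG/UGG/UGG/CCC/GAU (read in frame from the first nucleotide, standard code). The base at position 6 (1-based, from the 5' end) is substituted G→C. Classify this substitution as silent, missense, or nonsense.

silent

Position 6 falls in codon 2: ACG → Thr.
After the substitution the codon is ACC → Thr.
Both encode Thr, so the change is synonymous.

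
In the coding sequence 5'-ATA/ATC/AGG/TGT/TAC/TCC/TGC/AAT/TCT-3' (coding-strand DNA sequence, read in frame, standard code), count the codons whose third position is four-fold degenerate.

Codon 1 ATA (Ile): third position 3-fold.
Codon 2 ATC (Ile): third position 3-fold.
Codon 3 AGG (Arg): third position 2-fold.
Codon 4 TGT (Cys): third position 2-fold.
Codon 5 TAC (Tyr): third position 2-fold.
Codon 6 TCC (Ser): third position 4-fold.
Codon 7 TGC (Cys): third position 2-fold.
Codon 8 AAT (Asn): third position 2-fold.
Codon 9 TCT (Ser): third position 4-fold.
Four-fold degenerate third positions: 2.

2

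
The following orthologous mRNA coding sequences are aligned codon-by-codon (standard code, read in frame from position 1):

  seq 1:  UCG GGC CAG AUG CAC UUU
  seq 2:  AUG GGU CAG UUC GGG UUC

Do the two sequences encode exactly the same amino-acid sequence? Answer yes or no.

Codon 1: UCG Ser / AUG Met — nonsynonymous.
Codon 2: GGC Gly / GGU Gly — synonymous.
Codon 3: CAG Gln / CAG Gln — identical.
Codon 4: AUG Met / UUC Phe — nonsynonymous.
Codon 5: CAC His / GGG Gly — nonsynonymous.
Codon 6: UUU Phe / UUC Phe — synonymous.
Nonsynonymous differences: 3 → different protein.

no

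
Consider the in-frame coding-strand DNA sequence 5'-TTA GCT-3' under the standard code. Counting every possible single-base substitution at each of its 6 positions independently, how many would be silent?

5

Codon 1 (TTA, Leu): 2 synonymous substitutions.
Codon 2 (GCT, Ala): 3 synonymous substitutions.
Total: 2 + 3 = 5.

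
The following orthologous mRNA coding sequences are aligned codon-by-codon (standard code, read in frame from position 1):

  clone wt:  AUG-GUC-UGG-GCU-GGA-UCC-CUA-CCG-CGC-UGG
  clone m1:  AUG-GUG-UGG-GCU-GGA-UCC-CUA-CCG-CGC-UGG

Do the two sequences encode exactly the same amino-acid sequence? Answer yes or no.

yes

Codon 1: AUG Met / AUG Met — identical.
Codon 2: GUC Val / GUG Val — synonymous.
Codon 3: UGG Trp / UGG Trp — identical.
Codon 4: GCU Ala / GCU Ala — identical.
Codon 5: GGA Gly / GGA Gly — identical.
Codon 6: UCC Ser / UCC Ser — identical.
Codon 7: CUA Leu / CUA Leu — identical.
Codon 8: CCG Pro / CCG Pro — identical.
Codon 9: CGC Arg / CGC Arg — identical.
Codon 10: UGG Trp / UGG Trp — identical.
Nonsynonymous differences: 0 → same protein.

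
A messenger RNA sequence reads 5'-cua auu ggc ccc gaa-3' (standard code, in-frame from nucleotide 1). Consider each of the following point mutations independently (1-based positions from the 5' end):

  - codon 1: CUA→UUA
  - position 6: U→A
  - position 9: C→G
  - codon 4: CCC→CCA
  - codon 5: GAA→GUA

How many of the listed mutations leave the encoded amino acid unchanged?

4

Codon 1: CUA (Leu) → UUA (Leu) — synonymous.
Codon 2: AUU (Ile) → AUA (Ile) — synonymous.
Codon 3: GGC (Gly) → GGG (Gly) — synonymous.
Codon 4: CCC (Pro) → CCA (Pro) — synonymous.
Codon 5: GAA (Glu) → GUA (Val) — missense.
Synonymous: 4 of 5.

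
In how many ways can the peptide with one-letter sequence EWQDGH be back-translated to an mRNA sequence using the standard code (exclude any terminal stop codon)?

64

Glu: 2 codons.
Trp: 1 codon.
Gln: 2 codons.
Asp: 2 codons.
Gly: 4 codons.
His: 2 codons.
2 × 1 × 2 × 2 × 4 × 2 = 64.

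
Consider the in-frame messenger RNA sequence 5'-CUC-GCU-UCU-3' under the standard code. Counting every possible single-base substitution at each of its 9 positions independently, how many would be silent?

9

Codon 1 (CUC, Leu): 3 synonymous substitutions.
Codon 2 (GCU, Ala): 3 synonymous substitutions.
Codon 3 (UCU, Ser): 3 synonymous substitutions.
Total: 3 + 3 + 3 = 9.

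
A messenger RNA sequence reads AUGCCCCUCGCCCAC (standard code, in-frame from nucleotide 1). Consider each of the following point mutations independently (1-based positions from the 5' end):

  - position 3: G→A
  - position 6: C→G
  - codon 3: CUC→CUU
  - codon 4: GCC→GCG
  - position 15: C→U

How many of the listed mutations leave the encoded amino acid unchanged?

Codon 1: AUG (Met) → AUA (Ile) — missense.
Codon 2: CCC (Pro) → CCG (Pro) — synonymous.
Codon 3: CUC (Leu) → CUU (Leu) — synonymous.
Codon 4: GCC (Ala) → GCG (Ala) — synonymous.
Codon 5: CAC (His) → CAU (His) — synonymous.
Synonymous: 4 of 5.

4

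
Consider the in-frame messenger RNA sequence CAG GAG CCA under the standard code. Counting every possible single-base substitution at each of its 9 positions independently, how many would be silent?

5

Codon 1 (CAG, Gln): 1 synonymous substitution.
Codon 2 (GAG, Glu): 1 synonymous substitution.
Codon 3 (CCA, Pro): 3 synonymous substitutions.
Total: 1 + 1 + 3 = 5.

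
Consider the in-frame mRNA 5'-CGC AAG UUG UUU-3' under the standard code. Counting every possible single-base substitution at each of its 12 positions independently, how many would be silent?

Codon 1 (CGC, Arg): 3 synonymous substitutions.
Codon 2 (AAG, Lys): 1 synonymous substitution.
Codon 3 (UUG, Leu): 2 synonymous substitutions.
Codon 4 (UUU, Phe): 1 synonymous substitution.
Total: 3 + 1 + 2 + 1 = 7.

7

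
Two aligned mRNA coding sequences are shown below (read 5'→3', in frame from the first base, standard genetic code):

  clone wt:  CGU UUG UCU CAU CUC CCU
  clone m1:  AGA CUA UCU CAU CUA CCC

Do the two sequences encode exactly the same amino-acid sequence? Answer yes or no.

Codon 1: CGU Arg / AGA Arg — synonymous.
Codon 2: UUG Leu / CUA Leu — synonymous.
Codon 3: UCU Ser / UCU Ser — identical.
Codon 4: CAU His / CAU His — identical.
Codon 5: CUC Leu / CUA Leu — synonymous.
Codon 6: CCU Pro / CCC Pro — synonymous.
Nonsynonymous differences: 0 → same protein.

yes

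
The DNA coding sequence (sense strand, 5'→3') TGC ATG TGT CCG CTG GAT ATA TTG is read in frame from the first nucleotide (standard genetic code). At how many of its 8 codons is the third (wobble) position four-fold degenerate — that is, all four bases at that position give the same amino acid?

Codon 1 TGC (Cys): third position 2-fold.
Codon 2 ATG (Met): third position 1-fold.
Codon 3 TGT (Cys): third position 2-fold.
Codon 4 CCG (Pro): third position 4-fold.
Codon 5 CTG (Leu): third position 4-fold.
Codon 6 GAT (Asp): third position 2-fold.
Codon 7 ATA (Ile): third position 3-fold.
Codon 8 TTG (Leu): third position 2-fold.
Four-fold degenerate third positions: 2.

2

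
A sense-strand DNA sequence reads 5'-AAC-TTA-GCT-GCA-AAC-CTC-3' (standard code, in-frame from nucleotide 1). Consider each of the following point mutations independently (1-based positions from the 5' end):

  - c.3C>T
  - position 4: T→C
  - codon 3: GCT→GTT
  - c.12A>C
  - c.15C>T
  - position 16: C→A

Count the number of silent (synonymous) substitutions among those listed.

Codon 1: AAC (Asn) → AAT (Asn) — synonymous.
Codon 2: TTA (Leu) → CTA (Leu) — synonymous.
Codon 3: GCT (Ala) → GTT (Val) — missense.
Codon 4: GCA (Ala) → GCC (Ala) — synonymous.
Codon 5: AAC (Asn) → AAT (Asn) — synonymous.
Codon 6: CTC (Leu) → ATC (Ile) — missense.
Synonymous: 4 of 6.

4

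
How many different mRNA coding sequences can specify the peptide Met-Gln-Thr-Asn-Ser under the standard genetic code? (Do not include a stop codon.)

Met: 1 codon.
Gln: 2 codons.
Thr: 4 codons.
Asn: 2 codons.
Ser: 6 codons.
1 × 2 × 4 × 2 × 6 = 96.

96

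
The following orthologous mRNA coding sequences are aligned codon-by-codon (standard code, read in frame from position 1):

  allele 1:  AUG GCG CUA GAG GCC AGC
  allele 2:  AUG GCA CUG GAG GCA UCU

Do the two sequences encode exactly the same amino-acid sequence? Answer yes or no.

yes

Codon 1: AUG Met / AUG Met — identical.
Codon 2: GCG Ala / GCA Ala — synonymous.
Codon 3: CUA Leu / CUG Leu — synonymous.
Codon 4: GAG Glu / GAG Glu — identical.
Codon 5: GCC Ala / GCA Ala — synonymous.
Codon 6: AGC Ser / UCU Ser — synonymous.
Nonsynonymous differences: 0 → same protein.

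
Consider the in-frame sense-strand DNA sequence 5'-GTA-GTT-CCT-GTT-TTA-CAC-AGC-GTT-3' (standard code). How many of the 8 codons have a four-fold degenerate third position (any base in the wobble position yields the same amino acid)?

5

Codon 1 GTA (Val): third position 4-fold.
Codon 2 GTT (Val): third position 4-fold.
Codon 3 CCT (Pro): third position 4-fold.
Codon 4 GTT (Val): third position 4-fold.
Codon 5 TTA (Leu): third position 2-fold.
Codon 6 CAC (His): third position 2-fold.
Codon 7 AGC (Ser): third position 2-fold.
Codon 8 GTT (Val): third position 4-fold.
Four-fold degenerate third positions: 5.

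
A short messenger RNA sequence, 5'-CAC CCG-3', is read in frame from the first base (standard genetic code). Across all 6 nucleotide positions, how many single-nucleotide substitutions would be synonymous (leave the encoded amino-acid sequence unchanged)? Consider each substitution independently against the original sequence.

Codon 1 (CAC, His): 1 synonymous substitution.
Codon 2 (CCG, Pro): 3 synonymous substitutions.
Total: 1 + 3 = 4.

4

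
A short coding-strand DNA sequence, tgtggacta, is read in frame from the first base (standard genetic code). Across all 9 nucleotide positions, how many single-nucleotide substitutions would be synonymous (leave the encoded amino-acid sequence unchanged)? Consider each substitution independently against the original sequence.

8

Codon 1 (TGT, Cys): 1 synonymous substitution.
Codon 2 (GGA, Gly): 3 synonymous substitutions.
Codon 3 (CTA, Leu): 4 synonymous substitutions.
Total: 1 + 3 + 4 = 8.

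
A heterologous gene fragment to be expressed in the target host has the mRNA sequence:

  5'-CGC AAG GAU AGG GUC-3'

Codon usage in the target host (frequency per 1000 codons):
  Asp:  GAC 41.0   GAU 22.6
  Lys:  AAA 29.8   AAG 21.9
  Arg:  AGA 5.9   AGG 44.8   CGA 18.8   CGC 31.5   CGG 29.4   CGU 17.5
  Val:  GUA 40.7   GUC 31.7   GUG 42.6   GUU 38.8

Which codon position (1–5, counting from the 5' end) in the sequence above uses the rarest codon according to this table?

Codon 1 CGC (Arg): 31.5 per 1000.
Codon 2 AAG (Lys): 21.9 per 1000.
Codon 3 GAU (Asp): 22.6 per 1000.
Codon 4 AGG (Arg): 44.8 per 1000.
Codon 5 GUC (Val): 31.7 per 1000.
Lowest frequency is 21.9 at codon 2.

2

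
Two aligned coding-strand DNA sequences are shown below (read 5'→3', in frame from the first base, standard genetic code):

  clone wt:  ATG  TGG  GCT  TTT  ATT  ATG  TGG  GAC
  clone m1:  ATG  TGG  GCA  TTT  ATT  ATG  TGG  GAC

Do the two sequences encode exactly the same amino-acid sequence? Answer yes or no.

Codon 1: ATG Met / ATG Met — identical.
Codon 2: TGG Trp / TGG Trp — identical.
Codon 3: GCT Ala / GCA Ala — synonymous.
Codon 4: TTT Phe / TTT Phe — identical.
Codon 5: ATT Ile / ATT Ile — identical.
Codon 6: ATG Met / ATG Met — identical.
Codon 7: TGG Trp / TGG Trp — identical.
Codon 8: GAC Asp / GAC Asp — identical.
Nonsynonymous differences: 0 → same protein.

yes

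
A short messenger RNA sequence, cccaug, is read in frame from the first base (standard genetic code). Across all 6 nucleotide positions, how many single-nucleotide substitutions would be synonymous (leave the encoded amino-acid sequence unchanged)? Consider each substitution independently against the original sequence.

Codon 1 (CCC, Pro): 3 synonymous substitutions.
Codon 2 (AUG, Met): 0 synonymous substitutions.
Total: 3 + 0 = 3.

3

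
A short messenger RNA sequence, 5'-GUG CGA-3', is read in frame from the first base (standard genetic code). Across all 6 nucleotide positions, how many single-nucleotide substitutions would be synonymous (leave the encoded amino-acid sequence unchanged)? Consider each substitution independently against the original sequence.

7

Codon 1 (GUG, Val): 3 synonymous substitutions.
Codon 2 (CGA, Arg): 4 synonymous substitutions.
Total: 3 + 4 = 7.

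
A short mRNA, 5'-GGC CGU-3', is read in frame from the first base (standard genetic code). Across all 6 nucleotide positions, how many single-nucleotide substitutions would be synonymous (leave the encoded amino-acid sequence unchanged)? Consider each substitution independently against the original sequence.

Codon 1 (GGC, Gly): 3 synonymous substitutions.
Codon 2 (CGU, Arg): 3 synonymous substitutions.
Total: 3 + 3 = 6.

6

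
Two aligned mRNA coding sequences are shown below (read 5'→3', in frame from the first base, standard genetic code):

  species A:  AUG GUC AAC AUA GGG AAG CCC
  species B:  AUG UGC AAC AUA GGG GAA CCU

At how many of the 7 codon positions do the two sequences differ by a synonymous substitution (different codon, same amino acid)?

Codon 1: AUG Met / AUG Met — identical.
Codon 2: GUC Val / UGC Cys — nonsynonymous.
Codon 3: AAC Asn / AAC Asn — identical.
Codon 4: AUA Ile / AUA Ile — identical.
Codon 5: GGG Gly / GGG Gly — identical.
Codon 6: AAG Lys / GAA Glu — nonsynonymous.
Codon 7: CCC Pro / CCU Pro — synonymous.
Synonymous differences: 1.

1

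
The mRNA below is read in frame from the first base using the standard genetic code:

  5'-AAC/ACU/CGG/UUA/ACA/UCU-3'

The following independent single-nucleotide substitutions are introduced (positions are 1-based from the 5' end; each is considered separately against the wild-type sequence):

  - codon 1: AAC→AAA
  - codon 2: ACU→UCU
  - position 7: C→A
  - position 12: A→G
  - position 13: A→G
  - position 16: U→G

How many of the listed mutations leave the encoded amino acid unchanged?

2

Codon 1: AAC (Asn) → AAA (Lys) — missense.
Codon 2: ACU (Thr) → UCU (Ser) — missense.
Codon 3: CGG (Arg) → AGG (Arg) — synonymous.
Codon 4: UUA (Leu) → UUG (Leu) — synonymous.
Codon 5: ACA (Thr) → GCA (Ala) — missense.
Codon 6: UCU (Ser) → GCU (Ala) — missense.
Synonymous: 2 of 6.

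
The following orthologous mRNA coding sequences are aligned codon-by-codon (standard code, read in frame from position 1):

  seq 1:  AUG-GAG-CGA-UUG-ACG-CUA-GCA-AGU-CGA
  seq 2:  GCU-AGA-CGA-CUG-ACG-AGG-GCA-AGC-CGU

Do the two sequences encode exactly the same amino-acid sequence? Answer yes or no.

no

Codon 1: AUG Met / GCU Ala — nonsynonymous.
Codon 2: GAG Glu / AGA Arg — nonsynonymous.
Codon 3: CGA Arg / CGA Arg — identical.
Codon 4: UUG Leu / CUG Leu — synonymous.
Codon 5: ACG Thr / ACG Thr — identical.
Codon 6: CUA Leu / AGG Arg — nonsynonymous.
Codon 7: GCA Ala / GCA Ala — identical.
Codon 8: AGU Ser / AGC Ser — synonymous.
Codon 9: CGA Arg / CGU Arg — synonymous.
Nonsynonymous differences: 3 → different protein.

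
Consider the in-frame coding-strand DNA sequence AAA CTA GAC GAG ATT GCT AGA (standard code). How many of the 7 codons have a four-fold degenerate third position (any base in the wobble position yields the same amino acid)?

Codon 1 AAA (Lys): third position 2-fold.
Codon 2 CTA (Leu): third position 4-fold.
Codon 3 GAC (Asp): third position 2-fold.
Codon 4 GAG (Glu): third position 2-fold.
Codon 5 ATT (Ile): third position 3-fold.
Codon 6 GCT (Ala): third position 4-fold.
Codon 7 AGA (Arg): third position 2-fold.
Four-fold degenerate third positions: 2.

2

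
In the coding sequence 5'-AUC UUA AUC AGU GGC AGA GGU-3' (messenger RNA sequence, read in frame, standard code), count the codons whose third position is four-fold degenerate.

2

Codon 1 AUC (Ile): third position 3-fold.
Codon 2 UUA (Leu): third position 2-fold.
Codon 3 AUC (Ile): third position 3-fold.
Codon 4 AGU (Ser): third position 2-fold.
Codon 5 GGC (Gly): third position 4-fold.
Codon 6 AGA (Arg): third position 2-fold.
Codon 7 GGU (Gly): third position 4-fold.
Four-fold degenerate third positions: 2.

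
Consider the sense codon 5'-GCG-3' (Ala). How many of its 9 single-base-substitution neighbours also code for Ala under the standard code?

Position 1: none → 0 synonymous.
Position 2: none → 0 synonymous.
Position 3: GCU, GCC, GCA → 3 synonymous.
Total: 0 + 0 + 3 = 3.

3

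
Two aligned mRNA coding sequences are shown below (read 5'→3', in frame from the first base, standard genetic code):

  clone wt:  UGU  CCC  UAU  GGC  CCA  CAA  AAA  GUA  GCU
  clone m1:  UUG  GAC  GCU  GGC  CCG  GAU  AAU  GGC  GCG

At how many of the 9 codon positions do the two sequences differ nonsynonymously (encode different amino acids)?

6

Codon 1: UGU Cys / UUG Leu — nonsynonymous.
Codon 2: CCC Pro / GAC Asp — nonsynonymous.
Codon 3: UAU Tyr / GCU Ala — nonsynonymous.
Codon 4: GGC Gly / GGC Gly — identical.
Codon 5: CCA Pro / CCG Pro — synonymous.
Codon 6: CAA Gln / GAU Asp — nonsynonymous.
Codon 7: AAA Lys / AAU Asn — nonsynonymous.
Codon 8: GUA Val / GGC Gly — nonsynonymous.
Codon 9: GCU Ala / GCG Ala — synonymous.
Nonsynonymous differences: 6.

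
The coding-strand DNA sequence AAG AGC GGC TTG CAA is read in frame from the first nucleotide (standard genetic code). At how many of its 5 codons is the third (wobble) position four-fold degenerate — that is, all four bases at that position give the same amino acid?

Codon 1 AAG (Lys): third position 2-fold.
Codon 2 AGC (Ser): third position 2-fold.
Codon 3 GGC (Gly): third position 4-fold.
Codon 4 TTG (Leu): third position 2-fold.
Codon 5 CAA (Gln): third position 2-fold.
Four-fold degenerate third positions: 1.

1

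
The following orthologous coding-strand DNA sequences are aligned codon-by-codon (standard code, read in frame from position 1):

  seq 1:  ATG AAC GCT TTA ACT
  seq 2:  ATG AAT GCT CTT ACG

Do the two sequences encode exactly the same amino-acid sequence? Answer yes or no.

yes

Codon 1: ATG Met / ATG Met — identical.
Codon 2: AAC Asn / AAT Asn — synonymous.
Codon 3: GCT Ala / GCT Ala — identical.
Codon 4: TTA Leu / CTT Leu — synonymous.
Codon 5: ACT Thr / ACG Thr — synonymous.
Nonsynonymous differences: 0 → same protein.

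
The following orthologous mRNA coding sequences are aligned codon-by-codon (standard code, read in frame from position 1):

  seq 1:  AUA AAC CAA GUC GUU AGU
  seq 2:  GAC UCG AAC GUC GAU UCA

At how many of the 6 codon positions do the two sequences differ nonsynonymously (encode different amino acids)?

4

Codon 1: AUA Ile / GAC Asp — nonsynonymous.
Codon 2: AAC Asn / UCG Ser — nonsynonymous.
Codon 3: CAA Gln / AAC Asn — nonsynonymous.
Codon 4: GUC Val / GUC Val — identical.
Codon 5: GUU Val / GAU Asp — nonsynonymous.
Codon 6: AGU Ser / UCA Ser — synonymous.
Nonsynonymous differences: 4.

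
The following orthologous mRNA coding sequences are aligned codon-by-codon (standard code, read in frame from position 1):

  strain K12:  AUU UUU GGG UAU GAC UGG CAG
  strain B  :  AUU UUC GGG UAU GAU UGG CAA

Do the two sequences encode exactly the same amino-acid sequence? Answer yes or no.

yes

Codon 1: AUU Ile / AUU Ile — identical.
Codon 2: UUU Phe / UUC Phe — synonymous.
Codon 3: GGG Gly / GGG Gly — identical.
Codon 4: UAU Tyr / UAU Tyr — identical.
Codon 5: GAC Asp / GAU Asp — synonymous.
Codon 6: UGG Trp / UGG Trp — identical.
Codon 7: CAG Gln / CAA Gln — synonymous.
Nonsynonymous differences: 0 → same protein.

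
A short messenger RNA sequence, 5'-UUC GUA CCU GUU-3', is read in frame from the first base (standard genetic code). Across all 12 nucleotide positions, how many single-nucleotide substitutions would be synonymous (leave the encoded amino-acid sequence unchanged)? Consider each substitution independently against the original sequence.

Codon 1 (UUC, Phe): 1 synonymous substitution.
Codon 2 (GUA, Val): 3 synonymous substitutions.
Codon 3 (CCU, Pro): 3 synonymous substitutions.
Codon 4 (GUU, Val): 3 synonymous substitutions.
Total: 1 + 3 + 3 + 3 = 10.

10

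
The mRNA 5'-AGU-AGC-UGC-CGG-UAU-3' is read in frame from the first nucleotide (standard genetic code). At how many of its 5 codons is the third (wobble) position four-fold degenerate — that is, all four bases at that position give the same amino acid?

Codon 1 AGU (Ser): third position 2-fold.
Codon 2 AGC (Ser): third position 2-fold.
Codon 3 UGC (Cys): third position 2-fold.
Codon 4 CGG (Arg): third position 4-fold.
Codon 5 UAU (Tyr): third position 2-fold.
Four-fold degenerate third positions: 1.

1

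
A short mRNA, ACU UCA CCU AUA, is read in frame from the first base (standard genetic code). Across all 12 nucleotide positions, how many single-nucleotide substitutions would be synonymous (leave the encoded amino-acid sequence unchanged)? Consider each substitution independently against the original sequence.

Codon 1 (ACU, Thr): 3 synonymous substitutions.
Codon 2 (UCA, Ser): 3 synonymous substitutions.
Codon 3 (CCU, Pro): 3 synonymous substitutions.
Codon 4 (AUA, Ile): 2 synonymous substitutions.
Total: 3 + 3 + 3 + 2 = 11.

11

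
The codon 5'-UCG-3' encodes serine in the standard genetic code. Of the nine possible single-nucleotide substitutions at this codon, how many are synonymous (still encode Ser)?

3

Position 1: none → 0 synonymous.
Position 2: none → 0 synonymous.
Position 3: UCU, UCC, UCA → 3 synonymous.
Total: 0 + 0 + 3 = 3.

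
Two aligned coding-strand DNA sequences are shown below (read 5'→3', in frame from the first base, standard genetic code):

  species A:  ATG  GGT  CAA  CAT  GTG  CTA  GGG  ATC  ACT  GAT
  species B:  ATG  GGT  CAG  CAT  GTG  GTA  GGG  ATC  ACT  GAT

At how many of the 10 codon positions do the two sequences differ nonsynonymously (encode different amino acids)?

1

Codon 1: ATG Met / ATG Met — identical.
Codon 2: GGT Gly / GGT Gly — identical.
Codon 3: CAA Gln / CAG Gln — synonymous.
Codon 4: CAT His / CAT His — identical.
Codon 5: GTG Val / GTG Val — identical.
Codon 6: CTA Leu / GTA Val — nonsynonymous.
Codon 7: GGG Gly / GGG Gly — identical.
Codon 8: ATC Ile / ATC Ile — identical.
Codon 9: ACT Thr / ACT Thr — identical.
Codon 10: GAT Asp / GAT Asp — identical.
Nonsynonymous differences: 1.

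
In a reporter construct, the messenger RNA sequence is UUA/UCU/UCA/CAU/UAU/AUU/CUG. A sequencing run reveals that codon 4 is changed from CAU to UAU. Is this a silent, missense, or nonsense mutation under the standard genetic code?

Position 10 falls in codon 4: CAU → His.
After the substitution the codon is UAU → Tyr.
His ≠ Tyr, so this is a missense mutation.

missense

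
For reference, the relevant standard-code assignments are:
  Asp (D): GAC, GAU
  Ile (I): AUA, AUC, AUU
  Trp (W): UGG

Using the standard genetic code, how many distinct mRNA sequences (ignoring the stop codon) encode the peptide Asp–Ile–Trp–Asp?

Asp: 2 codons.
Ile: 3 codons.
Trp: 1 codon.
Asp: 2 codons.
2 × 3 × 1 × 2 = 12.

12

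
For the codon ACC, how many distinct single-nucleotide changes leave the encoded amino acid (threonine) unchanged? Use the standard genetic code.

3

Position 1: none → 0 synonymous.
Position 2: none → 0 synonymous.
Position 3: ACT, ACA, ACG → 3 synonymous.
Total: 0 + 0 + 3 = 3.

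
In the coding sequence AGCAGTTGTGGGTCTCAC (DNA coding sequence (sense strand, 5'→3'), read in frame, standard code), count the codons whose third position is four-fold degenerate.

Codon 1 AGC (Ser): third position 2-fold.
Codon 2 AGT (Ser): third position 2-fold.
Codon 3 TGT (Cys): third position 2-fold.
Codon 4 GGG (Gly): third position 4-fold.
Codon 5 TCT (Ser): third position 4-fold.
Codon 6 CAC (His): third position 2-fold.
Four-fold degenerate third positions: 2.

2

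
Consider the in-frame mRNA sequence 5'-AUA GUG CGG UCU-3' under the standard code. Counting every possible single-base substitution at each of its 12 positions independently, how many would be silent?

12

Codon 1 (AUA, Ile): 2 synonymous substitutions.
Codon 2 (GUG, Val): 3 synonymous substitutions.
Codon 3 (CGG, Arg): 4 synonymous substitutions.
Codon 4 (UCU, Ser): 3 synonymous substitutions.
Total: 2 + 3 + 4 + 3 = 12.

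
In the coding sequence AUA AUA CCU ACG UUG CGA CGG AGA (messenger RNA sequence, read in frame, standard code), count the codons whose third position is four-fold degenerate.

Codon 1 AUA (Ile): third position 3-fold.
Codon 2 AUA (Ile): third position 3-fold.
Codon 3 CCU (Pro): third position 4-fold.
Codon 4 ACG (Thr): third position 4-fold.
Codon 5 UUG (Leu): third position 2-fold.
Codon 6 CGA (Arg): third position 4-fold.
Codon 7 CGG (Arg): third position 4-fold.
Codon 8 AGA (Arg): third position 2-fold.
Four-fold degenerate third positions: 4.

4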